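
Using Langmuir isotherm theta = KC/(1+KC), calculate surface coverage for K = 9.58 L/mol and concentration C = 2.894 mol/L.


Langmuir isotherm: theta = K*C / (1 + K*C)
K*C = 9.58 * 2.894 = 27.72452
theta = 27.72452 / (1 + 27.72452) = 27.72452 / 28.72452
theta = 0.9652

0.9652


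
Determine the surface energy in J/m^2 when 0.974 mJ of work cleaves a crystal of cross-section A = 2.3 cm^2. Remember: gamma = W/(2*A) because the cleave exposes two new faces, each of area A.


Convert: A = 2.3 cm^2 = 0.00023 m^2, W = 0.974 mJ = 0.000974 J
Cleaving exposes two faces of area A, so total new surface = 2*A and gamma = W / (2*A)
gamma = 0.000974 / (2 * 0.00023)
gamma = 2.117 J/m^2

2.117


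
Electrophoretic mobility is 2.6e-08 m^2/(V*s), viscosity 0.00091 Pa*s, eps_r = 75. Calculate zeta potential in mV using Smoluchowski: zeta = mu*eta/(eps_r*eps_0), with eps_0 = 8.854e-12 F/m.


Smoluchowski equation: zeta = mu * eta / (eps_r * eps_0)
zeta = 2.6e-08 * 0.00091 / (75 * 8.854e-12)
zeta = 0.03563 V = 35.63 mV

35.63


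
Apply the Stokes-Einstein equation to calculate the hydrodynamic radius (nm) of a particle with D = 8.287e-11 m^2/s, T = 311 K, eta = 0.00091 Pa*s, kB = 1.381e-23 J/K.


Stokes-Einstein: R = kB*T / (6*pi*eta*D)
R = 1.381e-23 * 311 / (6 * pi * 0.00091 * 8.287e-11)
R = 3.02144e-09 m = 3.02 nm

3.02


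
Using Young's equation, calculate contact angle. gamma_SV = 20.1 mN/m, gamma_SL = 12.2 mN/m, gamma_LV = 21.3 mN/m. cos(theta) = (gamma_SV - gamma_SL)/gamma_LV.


cos(theta) = (gamma_SV - gamma_SL) / gamma_LV
cos(theta) = (20.1 - 12.2) / 21.3
cos(theta) = 0.370892
theta = arccos(0.370892) = 68.23 degrees

68.23


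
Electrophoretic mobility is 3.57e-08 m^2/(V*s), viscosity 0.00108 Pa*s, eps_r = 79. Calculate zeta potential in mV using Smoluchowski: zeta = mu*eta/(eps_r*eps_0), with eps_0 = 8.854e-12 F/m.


Smoluchowski equation: zeta = mu * eta / (eps_r * eps_0)
zeta = 3.57e-08 * 0.00108 / (79 * 8.854e-12)
zeta = 0.055122 V = 55.12 mV

55.12


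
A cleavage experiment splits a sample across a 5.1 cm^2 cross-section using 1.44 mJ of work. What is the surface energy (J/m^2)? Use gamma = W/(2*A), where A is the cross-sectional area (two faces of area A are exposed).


Convert: A = 5.1 cm^2 = 0.00051 m^2, W = 1.44 mJ = 0.00144 J
Cleaving exposes two faces of area A, so total new surface = 2*A and gamma = W / (2*A)
gamma = 0.00144 / (2 * 0.00051)
gamma = 1.412 J/m^2

1.412


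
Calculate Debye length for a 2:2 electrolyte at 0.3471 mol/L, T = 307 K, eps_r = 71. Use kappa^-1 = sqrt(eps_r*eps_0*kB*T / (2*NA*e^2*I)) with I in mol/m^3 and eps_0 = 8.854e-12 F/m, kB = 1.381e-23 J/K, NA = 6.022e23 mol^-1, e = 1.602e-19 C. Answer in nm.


Ionic strength I = 0.3471 * 2^2 * 1000 = 1388.4 mol/m^3
kappa^-1 = sqrt(71 * 8.854e-12 * 1.381e-23 * 307 / (2 * 6.022e23 * (1.602e-19)^2 * 1388.4))
kappa^-1 = 0.249 nm

0.249


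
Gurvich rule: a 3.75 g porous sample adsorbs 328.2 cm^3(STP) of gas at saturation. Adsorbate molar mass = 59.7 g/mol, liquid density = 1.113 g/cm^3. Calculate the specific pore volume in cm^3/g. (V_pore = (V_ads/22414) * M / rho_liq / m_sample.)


Moles adsorbed n = V_ads / 22414 = 328.2 / 22414 = 1.464263e-02 mol
Liquid volume V_liq = n * M / rho_liq = 1.464263e-02 * 59.7 / 1.113 = 0.78541 cm^3
Specific pore volume V_pore = V_liq / m_sample = 0.78541 / 3.75
V_pore = 0.2094 cm^3/g

0.2094


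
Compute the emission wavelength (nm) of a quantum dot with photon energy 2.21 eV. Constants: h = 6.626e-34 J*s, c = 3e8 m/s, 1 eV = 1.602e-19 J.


Convert energy: E = 2.21 eV = 2.21 * 1.602e-19 = 3.54042e-19 J
lambda = h*c / E = 6.626e-34 * 3e8 / 3.54042e-19
lambda = 5.61459e-07 m = 561.5 nm

561.5


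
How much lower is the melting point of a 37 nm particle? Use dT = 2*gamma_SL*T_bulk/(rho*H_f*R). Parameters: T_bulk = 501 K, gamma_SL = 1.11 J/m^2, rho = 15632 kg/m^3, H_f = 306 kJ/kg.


Radius R = 37/2 = 18.5 nm = 1.85e-08 m
Convert H_f = 306 kJ/kg = 306000 J/kg
dT = 2 * gamma_SL * T_bulk / (rho * H_f * R)
dT = 2 * 1.11 * 501 / (15632 * 306000 * 1.85e-08)
dT = 12.6 K

12.6


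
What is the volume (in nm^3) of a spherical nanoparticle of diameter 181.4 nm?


Radius r = 181.4/2 = 90.7 nm
Volume V = (4/3) * pi * r^3
V = (4/3) * pi * (90.7)^3
V = 3125434.99 nm^3

3125434.99


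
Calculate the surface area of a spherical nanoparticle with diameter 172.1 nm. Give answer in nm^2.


Radius r = 172.1/2 = 86.05 nm
Surface area SA = 4 * pi * r^2
SA = 4 * pi * (86.05)^2
SA = 93048.98 nm^2

93048.98


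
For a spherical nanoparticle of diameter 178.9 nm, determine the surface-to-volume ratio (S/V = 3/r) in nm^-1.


Radius r = 178.9/2 = 89.45 nm
S/V = 3 / r = 3 / 89.45
S/V = 0.0335 nm^-1

0.0335


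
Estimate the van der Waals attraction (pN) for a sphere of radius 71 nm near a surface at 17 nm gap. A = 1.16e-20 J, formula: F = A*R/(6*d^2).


Convert to SI: R = 71 nm = 7.1e-08 m, d = 17 nm = 1.7e-08 m
F = A * R / (6 * d^2)
F = 1.16e-20 * 7.1e-08 / (6 * (1.7e-08)^2)
F = 4.74971e-13 N = 0.475 pN

0.475


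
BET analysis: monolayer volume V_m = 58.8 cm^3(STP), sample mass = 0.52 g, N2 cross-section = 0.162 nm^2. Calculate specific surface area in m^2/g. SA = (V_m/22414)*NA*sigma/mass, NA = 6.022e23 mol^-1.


Number of moles in monolayer = V_m / 22414 = 58.8 / 22414 = 0.00262336
Number of molecules = moles * NA = 0.00262336 * 6.022e23
SA = molecules * sigma / mass
SA = (58.8 / 22414) * 6.022e23 * 0.162e-18 / 0.52
SA = 492.2 m^2/g

492.2


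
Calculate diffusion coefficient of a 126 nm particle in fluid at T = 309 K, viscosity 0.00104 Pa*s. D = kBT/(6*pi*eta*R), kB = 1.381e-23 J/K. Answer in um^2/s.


Radius R = 126/2 = 63 nm = 6.3e-08 m
D = kB*T / (6*pi*eta*R)
D = 1.381e-23 * 309 / (6 * pi * 0.00104 * 6.3e-08)
D = 3.45523e-12 m^2/s = 3.455 um^2/s

3.455


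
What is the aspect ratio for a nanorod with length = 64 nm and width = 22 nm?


Aspect ratio AR = length / diameter
AR = 64 / 22
AR = 2.91

2.91


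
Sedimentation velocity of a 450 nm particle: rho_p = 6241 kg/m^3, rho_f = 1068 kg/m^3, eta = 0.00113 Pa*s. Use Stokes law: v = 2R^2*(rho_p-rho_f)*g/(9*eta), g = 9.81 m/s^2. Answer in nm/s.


Radius R = 450/2 nm = 2.25e-07 m
Density difference = 6241 - 1068 = 5173 kg/m^3
v = 2 * R^2 * (rho_p - rho_f) * g / (9 * eta)
v = 2 * (2.25e-07)^2 * 5173 * 9.81 / (9 * 0.00113)
v = 5.05226e-07 m/s = 505.2259 nm/s

505.2259


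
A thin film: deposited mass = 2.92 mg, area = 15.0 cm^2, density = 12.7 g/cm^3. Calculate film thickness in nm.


Convert: m = 2.92 mg = 2.9200e-06 kg, A = 15.0 cm^2 = 1.5000e-03 m^2, rho = 12.7 g/cm^3 = 12700 kg/m^3
t = m / (A * rho)
t = 2.9200e-06 / (1.5000e-03 * 12700)
t = 1.5328e-07 m = 153.3 nm

153.3


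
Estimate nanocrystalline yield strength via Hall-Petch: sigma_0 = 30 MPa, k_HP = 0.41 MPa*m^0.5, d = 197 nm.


d = 197 nm = 1.97e-07 m
sqrt(d) = 0.0004438468
Hall-Petch contribution = k / sqrt(d) = 0.41 / 0.0004438468 = 923.7 MPa
sigma = sigma_0 + k/sqrt(d) = 30 + 923.7 = 953.7 MPa

953.7


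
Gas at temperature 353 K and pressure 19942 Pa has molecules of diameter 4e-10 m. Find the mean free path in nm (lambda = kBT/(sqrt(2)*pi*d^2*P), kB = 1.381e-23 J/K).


Mean free path: lambda = kB*T / (sqrt(2) * pi * d^2 * P)
lambda = 1.381e-23 * 353 / (sqrt(2) * pi * (4e-10)^2 * 19942)
lambda = 3.43886e-07 m
lambda = 343.89 nm

343.89


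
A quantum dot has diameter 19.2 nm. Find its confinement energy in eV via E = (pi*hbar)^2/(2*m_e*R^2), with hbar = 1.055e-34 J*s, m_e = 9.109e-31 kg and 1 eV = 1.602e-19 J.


Radius R = 19.2/2 = 9.6 nm = 9.6e-09 m
E = (pi * 1.055e-34)^2 / (2 * 9.109e-31 * (9.6e-09)^2)
E(J) = 6.54277e-22
E = E(J) / 1.602e-19 = 0.0041 eV

0.0041


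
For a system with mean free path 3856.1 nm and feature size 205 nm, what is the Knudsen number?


Knudsen number Kn = lambda / L
Kn = 3856.1 / 205
Kn = 18.8102

18.8102


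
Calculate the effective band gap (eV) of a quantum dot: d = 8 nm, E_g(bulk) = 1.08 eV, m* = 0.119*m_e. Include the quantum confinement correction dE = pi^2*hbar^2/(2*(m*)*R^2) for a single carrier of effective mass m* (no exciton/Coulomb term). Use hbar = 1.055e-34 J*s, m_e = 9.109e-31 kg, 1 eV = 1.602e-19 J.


Radius R = 8/2 nm = 4e-09 m
Confinement energy dE = pi^2 * hbar^2 / (2 * m_eff * m_e * R^2)
dE = pi^2 * (1.055e-34)^2 / (2 * 0.119 * 9.109e-31 * (4e-09)^2) J, divided by 1.602e-19 J/eV
dE = 0.1977 eV
Total band gap = E_g(bulk) + dE = 1.08 + 0.1977 = 1.2777 eV

1.2777


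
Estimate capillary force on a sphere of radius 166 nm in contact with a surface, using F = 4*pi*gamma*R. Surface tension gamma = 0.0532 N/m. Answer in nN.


Convert radius: R = 166 nm = 1.66e-07 m
F = 4 * pi * gamma * R
F = 4 * pi * 0.0532 * 1.66e-07
F = 1.10976e-07 N = 110.9761 nN

110.9761


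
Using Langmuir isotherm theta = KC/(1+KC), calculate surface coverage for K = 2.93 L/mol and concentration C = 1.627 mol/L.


Langmuir isotherm: theta = K*C / (1 + K*C)
K*C = 2.93 * 1.627 = 4.76711
theta = 4.76711 / (1 + 4.76711) = 4.76711 / 5.76711
theta = 0.8266

0.8266


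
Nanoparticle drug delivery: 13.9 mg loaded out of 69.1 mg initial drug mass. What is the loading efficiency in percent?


Drug loading efficiency = (drug loaded / drug initial) * 100
DLE = 13.9 / 69.1 * 100
DLE = 0.2012 * 100
DLE = 20.12%

20.12


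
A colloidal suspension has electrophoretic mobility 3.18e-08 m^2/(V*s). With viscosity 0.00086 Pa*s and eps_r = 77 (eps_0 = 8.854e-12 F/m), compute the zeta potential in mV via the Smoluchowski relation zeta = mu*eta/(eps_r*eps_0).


Smoluchowski equation: zeta = mu * eta / (eps_r * eps_0)
zeta = 3.18e-08 * 0.00086 / (77 * 8.854e-12)
zeta = 0.040114 V = 40.11 mV

40.11


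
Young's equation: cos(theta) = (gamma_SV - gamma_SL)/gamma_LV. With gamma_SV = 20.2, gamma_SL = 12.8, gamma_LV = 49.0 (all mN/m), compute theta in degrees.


cos(theta) = (gamma_SV - gamma_SL) / gamma_LV
cos(theta) = (20.2 - 12.8) / 49.0
cos(theta) = 0.15102
theta = arccos(0.15102) = 81.31 degrees

81.31


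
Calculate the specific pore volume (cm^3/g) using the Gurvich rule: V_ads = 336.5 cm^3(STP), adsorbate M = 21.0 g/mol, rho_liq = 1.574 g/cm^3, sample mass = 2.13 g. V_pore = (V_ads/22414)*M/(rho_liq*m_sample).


Moles adsorbed n = V_ads / 22414 = 336.5 / 22414 = 1.501294e-02 mol
Liquid volume V_liq = n * M / rho_liq = 1.501294e-02 * 21.0 / 1.574 = 0.20030 cm^3
Specific pore volume V_pore = V_liq / m_sample = 0.20030 / 2.13
V_pore = 0.094 cm^3/g

0.094


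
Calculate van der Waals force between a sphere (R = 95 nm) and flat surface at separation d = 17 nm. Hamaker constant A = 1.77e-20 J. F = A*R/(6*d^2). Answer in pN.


Convert to SI: R = 95 nm = 9.5e-08 m, d = 17 nm = 1.7e-08 m
F = A * R / (6 * d^2)
F = 1.77e-20 * 9.5e-08 / (6 * (1.7e-08)^2)
F = 9.69723e-13 N = 0.97 pN

0.97


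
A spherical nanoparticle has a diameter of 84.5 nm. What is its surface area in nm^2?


Radius r = 84.5/2 = 42.25 nm
Surface area SA = 4 * pi * r^2
SA = 4 * pi * (42.25)^2
SA = 22431.76 nm^2

22431.76


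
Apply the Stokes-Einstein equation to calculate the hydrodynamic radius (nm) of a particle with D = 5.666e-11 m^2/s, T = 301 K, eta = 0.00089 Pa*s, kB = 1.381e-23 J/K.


Stokes-Einstein: R = kB*T / (6*pi*eta*D)
R = 1.381e-23 * 301 / (6 * pi * 0.00089 * 5.666e-11)
R = 4.37313e-09 m = 4.37 nm

4.37


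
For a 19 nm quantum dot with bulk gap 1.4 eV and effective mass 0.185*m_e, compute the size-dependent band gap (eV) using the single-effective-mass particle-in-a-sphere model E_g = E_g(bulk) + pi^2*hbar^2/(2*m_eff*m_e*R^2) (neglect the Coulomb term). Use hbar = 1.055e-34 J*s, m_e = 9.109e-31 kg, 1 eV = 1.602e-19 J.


Radius R = 19/2 nm = 9.5e-09 m
Confinement energy dE = pi^2 * hbar^2 / (2 * m_eff * m_e * R^2)
dE = pi^2 * (1.055e-34)^2 / (2 * 0.185 * 9.109e-31 * (9.5e-09)^2) J, divided by 1.602e-19 J/eV
dE = 0.0225 eV
Total band gap = E_g(bulk) + dE = 1.4 + 0.0225 = 1.4225 eV

1.4225


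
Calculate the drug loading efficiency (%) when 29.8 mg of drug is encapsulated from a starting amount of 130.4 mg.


Drug loading efficiency = (drug loaded / drug initial) * 100
DLE = 29.8 / 130.4 * 100
DLE = 0.2285 * 100
DLE = 22.85%

22.85


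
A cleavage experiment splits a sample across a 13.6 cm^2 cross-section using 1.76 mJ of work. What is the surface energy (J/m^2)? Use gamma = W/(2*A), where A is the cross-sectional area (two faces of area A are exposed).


Convert: A = 13.6 cm^2 = 0.00136 m^2, W = 1.76 mJ = 0.00176 J
Cleaving exposes two faces of area A, so total new surface = 2*A and gamma = W / (2*A)
gamma = 0.00176 / (2 * 0.00136)
gamma = 0.647 J/m^2

0.647


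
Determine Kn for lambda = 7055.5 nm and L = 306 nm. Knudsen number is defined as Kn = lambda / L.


Knudsen number Kn = lambda / L
Kn = 7055.5 / 306
Kn = 23.0572

23.0572


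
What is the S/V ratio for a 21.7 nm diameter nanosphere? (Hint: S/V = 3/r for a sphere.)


Radius r = 21.7/2 = 10.85 nm
S/V = 3 / r = 3 / 10.85
S/V = 0.2765 nm^-1

0.2765


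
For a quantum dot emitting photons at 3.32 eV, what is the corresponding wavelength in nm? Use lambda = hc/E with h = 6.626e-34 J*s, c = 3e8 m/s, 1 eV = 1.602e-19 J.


Convert energy: E = 3.32 eV = 3.32 * 1.602e-19 = 5.31864e-19 J
lambda = h*c / E = 6.626e-34 * 3e8 / 5.31864e-19
lambda = 3.73742e-07 m = 373.7 nm

373.7


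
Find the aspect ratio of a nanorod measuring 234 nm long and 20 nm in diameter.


Aspect ratio AR = length / diameter
AR = 234 / 20
AR = 11.7

11.7


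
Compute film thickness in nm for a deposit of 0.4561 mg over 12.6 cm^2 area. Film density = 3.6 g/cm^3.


Convert: m = 0.4561 mg = 4.5610e-07 kg, A = 12.6 cm^2 = 1.2600e-03 m^2, rho = 3.6 g/cm^3 = 3600 kg/m^3
t = m / (A * rho)
t = 4.5610e-07 / (1.2600e-03 * 3600)
t = 1.0055e-07 m = 100.6 nm

100.6


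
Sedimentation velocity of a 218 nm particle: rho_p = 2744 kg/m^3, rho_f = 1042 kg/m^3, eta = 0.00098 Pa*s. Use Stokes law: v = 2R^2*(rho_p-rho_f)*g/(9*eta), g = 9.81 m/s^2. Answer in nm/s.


Radius R = 218/2 nm = 1.09e-07 m
Density difference = 2744 - 1042 = 1702 kg/m^3
v = 2 * R^2 * (rho_p - rho_f) * g / (9 * eta)
v = 2 * (1.09e-07)^2 * 1702 * 9.81 / (9 * 0.00098)
v = 4.49824e-08 m/s = 44.9824 nm/s

44.9824


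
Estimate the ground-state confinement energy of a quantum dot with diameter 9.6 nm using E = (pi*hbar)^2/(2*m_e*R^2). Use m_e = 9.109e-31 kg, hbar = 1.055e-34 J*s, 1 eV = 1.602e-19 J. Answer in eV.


Radius R = 9.6/2 = 4.8 nm = 4.8e-09 m
E = (pi * 1.055e-34)^2 / (2 * 9.109e-31 * (4.8e-09)^2)
E(J) = 2.61711e-21
E = E(J) / 1.602e-19 = 0.0163 eV

0.0163


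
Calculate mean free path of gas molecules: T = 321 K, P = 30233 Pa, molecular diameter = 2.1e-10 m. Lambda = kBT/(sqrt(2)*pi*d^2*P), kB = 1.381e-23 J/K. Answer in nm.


Mean free path: lambda = kB*T / (sqrt(2) * pi * d^2 * P)
lambda = 1.381e-23 * 321 / (sqrt(2) * pi * (2.1e-10)^2 * 30233)
lambda = 7.48366e-07 m
lambda = 748.37 nm

748.37


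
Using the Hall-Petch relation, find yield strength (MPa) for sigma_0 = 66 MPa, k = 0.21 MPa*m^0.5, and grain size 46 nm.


d = 46 nm = 4.6e-08 m
sqrt(d) = 0.0002144761
Hall-Petch contribution = k / sqrt(d) = 0.21 / 0.0002144761 = 979.1 MPa
sigma = sigma_0 + k/sqrt(d) = 66 + 979.1 = 1045.1 MPa

1045.1


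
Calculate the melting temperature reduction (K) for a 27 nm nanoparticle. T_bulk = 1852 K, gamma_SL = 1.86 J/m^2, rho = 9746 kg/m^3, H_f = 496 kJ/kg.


Radius R = 27/2 = 13.5 nm = 1.35e-08 m
Convert H_f = 496 kJ/kg = 496000 J/kg
dT = 2 * gamma_SL * T_bulk / (rho * H_f * R)
dT = 2 * 1.86 * 1852 / (9746 * 496000 * 1.35e-08)
dT = 105.6 K

105.6


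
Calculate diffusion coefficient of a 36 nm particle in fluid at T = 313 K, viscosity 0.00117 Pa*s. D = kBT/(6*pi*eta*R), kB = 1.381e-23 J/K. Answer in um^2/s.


Radius R = 36/2 = 18 nm = 1.8e-08 m
D = kB*T / (6*pi*eta*R)
D = 1.381e-23 * 313 / (6 * pi * 0.00117 * 1.8e-08)
D = 1.08888e-11 m^2/s = 10.889 um^2/s

10.889


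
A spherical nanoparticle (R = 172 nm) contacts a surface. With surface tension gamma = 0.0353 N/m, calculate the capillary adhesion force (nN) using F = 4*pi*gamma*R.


Convert radius: R = 172 nm = 1.72e-07 m
F = 4 * pi * gamma * R
F = 4 * pi * 0.0353 * 1.72e-07
F = 7.6298e-08 N = 76.298 nN

76.298


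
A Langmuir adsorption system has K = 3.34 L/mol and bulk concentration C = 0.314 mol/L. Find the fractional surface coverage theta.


Langmuir isotherm: theta = K*C / (1 + K*C)
K*C = 3.34 * 0.314 = 1.04876
theta = 1.04876 / (1 + 1.04876) = 1.04876 / 2.04876
theta = 0.5119

0.5119


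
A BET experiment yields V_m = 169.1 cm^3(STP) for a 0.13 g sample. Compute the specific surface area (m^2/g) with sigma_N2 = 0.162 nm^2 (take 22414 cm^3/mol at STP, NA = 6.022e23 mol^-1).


Number of moles in monolayer = V_m / 22414 = 169.1 / 22414 = 0.00754439
Number of molecules = moles * NA = 0.00754439 * 6.022e23
SA = molecules * sigma / mass
SA = (169.1 / 22414) * 6.022e23 * 0.162e-18 / 0.13
SA = 5661.6 m^2/g

5661.6


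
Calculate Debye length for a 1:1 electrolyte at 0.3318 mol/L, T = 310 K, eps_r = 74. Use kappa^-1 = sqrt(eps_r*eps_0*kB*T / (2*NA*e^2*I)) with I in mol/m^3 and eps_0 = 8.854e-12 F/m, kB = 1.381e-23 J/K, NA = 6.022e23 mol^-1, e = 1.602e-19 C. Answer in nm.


Ionic strength I = 0.3318 * 1^2 * 1000 = 331.8 mol/m^3
kappa^-1 = sqrt(74 * 8.854e-12 * 1.381e-23 * 310 / (2 * 6.022e23 * (1.602e-19)^2 * 331.8))
kappa^-1 = 0.523 nm

0.523


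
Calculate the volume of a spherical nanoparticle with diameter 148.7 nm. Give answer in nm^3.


Radius r = 148.7/2 = 74.35 nm
Volume V = (4/3) * pi * r^3
V = (4/3) * pi * (74.35)^3
V = 1721597.12 nm^3

1721597.12


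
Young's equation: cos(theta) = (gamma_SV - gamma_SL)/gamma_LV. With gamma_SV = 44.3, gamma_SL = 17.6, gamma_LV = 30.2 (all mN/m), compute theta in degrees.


cos(theta) = (gamma_SV - gamma_SL) / gamma_LV
cos(theta) = (44.3 - 17.6) / 30.2
cos(theta) = 0.884106
theta = arccos(0.884106) = 27.86 degrees

27.86


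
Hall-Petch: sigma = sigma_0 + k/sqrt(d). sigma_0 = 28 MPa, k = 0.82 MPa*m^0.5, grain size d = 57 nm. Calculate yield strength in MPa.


d = 57 nm = 5.7e-08 m
sqrt(d) = 0.0002387467
Hall-Petch contribution = k / sqrt(d) = 0.82 / 0.0002387467 = 3434.6 MPa
sigma = sigma_0 + k/sqrt(d) = 28 + 3434.6 = 3462.6 MPa

3462.6


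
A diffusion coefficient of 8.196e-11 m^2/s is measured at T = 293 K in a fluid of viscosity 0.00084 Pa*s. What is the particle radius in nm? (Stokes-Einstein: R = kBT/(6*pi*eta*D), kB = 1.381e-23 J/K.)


Stokes-Einstein: R = kB*T / (6*pi*eta*D)
R = 1.381e-23 * 293 / (6 * pi * 0.00084 * 8.196e-11)
R = 3.11802e-09 m = 3.12 nm

3.12


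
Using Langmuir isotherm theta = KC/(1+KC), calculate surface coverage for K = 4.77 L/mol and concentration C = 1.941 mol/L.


Langmuir isotherm: theta = K*C / (1 + K*C)
K*C = 4.77 * 1.941 = 9.25857
theta = 9.25857 / (1 + 9.25857) = 9.25857 / 10.25857
theta = 0.9025

0.9025


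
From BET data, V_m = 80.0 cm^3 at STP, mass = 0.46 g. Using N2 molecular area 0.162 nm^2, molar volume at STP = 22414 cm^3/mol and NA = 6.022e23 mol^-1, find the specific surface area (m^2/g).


Number of moles in monolayer = V_m / 22414 = 80.0 / 22414 = 0.0035692
Number of molecules = moles * NA = 0.0035692 * 6.022e23
SA = molecules * sigma / mass
SA = (80.0 / 22414) * 6.022e23 * 0.162e-18 / 0.46
SA = 757.0 m^2/g

757.0


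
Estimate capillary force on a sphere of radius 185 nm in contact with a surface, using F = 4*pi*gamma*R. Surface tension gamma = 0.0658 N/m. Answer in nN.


Convert radius: R = 185 nm = 1.85e-07 m
F = 4 * pi * gamma * R
F = 4 * pi * 0.0658 * 1.85e-07
F = 1.5297e-07 N = 152.9704 nN

152.9704


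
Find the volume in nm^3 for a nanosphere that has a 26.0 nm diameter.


Radius r = 26.0/2 = 13 nm
Volume V = (4/3) * pi * r^3
V = (4/3) * pi * (13)^3
V = 9202.77 nm^3

9202.77


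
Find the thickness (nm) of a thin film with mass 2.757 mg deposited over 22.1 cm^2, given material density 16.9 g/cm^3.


Convert: m = 2.757 mg = 2.7570e-06 kg, A = 22.1 cm^2 = 2.2100e-03 m^2, rho = 16.9 g/cm^3 = 16900 kg/m^3
t = m / (A * rho)
t = 2.7570e-06 / (2.2100e-03 * 16900)
t = 7.3817e-08 m = 73.8 nm

73.8


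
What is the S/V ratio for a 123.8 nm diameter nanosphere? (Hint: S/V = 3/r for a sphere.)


Radius r = 123.8/2 = 61.9 nm
S/V = 3 / r = 3 / 61.9
S/V = 0.0485 nm^-1

0.0485


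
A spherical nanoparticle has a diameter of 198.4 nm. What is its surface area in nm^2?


Radius r = 198.4/2 = 99.2 nm
Surface area SA = 4 * pi * r^2
SA = 4 * pi * (99.2)^2
SA = 123661.13 nm^2

123661.13


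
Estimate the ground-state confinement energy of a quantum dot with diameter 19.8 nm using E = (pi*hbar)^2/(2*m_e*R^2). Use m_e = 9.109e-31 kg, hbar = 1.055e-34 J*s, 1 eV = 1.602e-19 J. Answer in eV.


Radius R = 19.8/2 = 9.9 nm = 9.9e-09 m
E = (pi * 1.055e-34)^2 / (2 * 9.109e-31 * (9.9e-09)^2)
E(J) = 6.15224e-22
E = E(J) / 1.602e-19 = 0.0038 eV

0.0038


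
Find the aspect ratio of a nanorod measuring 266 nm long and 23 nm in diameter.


Aspect ratio AR = length / diameter
AR = 266 / 23
AR = 11.57

11.57


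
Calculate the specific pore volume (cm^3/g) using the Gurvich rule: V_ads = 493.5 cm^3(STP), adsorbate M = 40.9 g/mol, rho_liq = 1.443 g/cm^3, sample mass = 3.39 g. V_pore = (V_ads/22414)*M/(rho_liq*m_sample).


Moles adsorbed n = V_ads / 22414 = 493.5 / 22414 = 2.201749e-02 mol
Liquid volume V_liq = n * M / rho_liq = 2.201749e-02 * 40.9 / 1.443 = 0.62406 cm^3
Specific pore volume V_pore = V_liq / m_sample = 0.62406 / 3.39
V_pore = 0.1841 cm^3/g

0.1841


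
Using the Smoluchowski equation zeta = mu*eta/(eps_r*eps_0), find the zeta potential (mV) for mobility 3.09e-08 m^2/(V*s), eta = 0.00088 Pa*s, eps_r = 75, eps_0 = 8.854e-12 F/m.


Smoluchowski equation: zeta = mu * eta / (eps_r * eps_0)
zeta = 3.09e-08 * 0.00088 / (75 * 8.854e-12)
zeta = 0.040949 V = 40.95 mV

40.95


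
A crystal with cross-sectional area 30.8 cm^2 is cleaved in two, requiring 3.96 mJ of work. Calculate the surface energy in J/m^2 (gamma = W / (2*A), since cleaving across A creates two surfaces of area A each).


Convert: A = 30.8 cm^2 = 0.00308 m^2, W = 3.96 mJ = 0.00396 J
Cleaving exposes two faces of area A, so total new surface = 2*A and gamma = W / (2*A)
gamma = 0.00396 / (2 * 0.00308)
gamma = 0.643 J/m^2

0.643


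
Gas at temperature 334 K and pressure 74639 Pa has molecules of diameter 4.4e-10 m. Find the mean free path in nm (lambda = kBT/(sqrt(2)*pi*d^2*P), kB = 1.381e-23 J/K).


Mean free path: lambda = kB*T / (sqrt(2) * pi * d^2 * P)
lambda = 1.381e-23 * 334 / (sqrt(2) * pi * (4.4e-10)^2 * 74639)
lambda = 7.18463e-08 m
lambda = 71.85 nm

71.85


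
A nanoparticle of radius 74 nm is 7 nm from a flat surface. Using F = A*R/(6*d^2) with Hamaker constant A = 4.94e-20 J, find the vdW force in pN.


Convert to SI: R = 74 nm = 7.4e-08 m, d = 7 nm = 7e-09 m
F = A * R / (6 * d^2)
F = 4.94e-20 * 7.4e-08 / (6 * (7e-09)^2)
F = 1.2434e-11 N = 12.434 pN

12.434


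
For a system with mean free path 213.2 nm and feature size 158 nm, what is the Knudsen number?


Knudsen number Kn = lambda / L
Kn = 213.2 / 158
Kn = 1.3494

1.3494


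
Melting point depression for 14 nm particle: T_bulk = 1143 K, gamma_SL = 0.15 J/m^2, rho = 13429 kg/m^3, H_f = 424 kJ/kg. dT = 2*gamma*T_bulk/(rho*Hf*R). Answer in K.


Radius R = 14/2 = 7 nm = 7e-09 m
Convert H_f = 424 kJ/kg = 424000 J/kg
dT = 2 * gamma_SL * T_bulk / (rho * H_f * R)
dT = 2 * 0.15 * 1143 / (13429 * 424000 * 7e-09)
dT = 8.6 K

8.6


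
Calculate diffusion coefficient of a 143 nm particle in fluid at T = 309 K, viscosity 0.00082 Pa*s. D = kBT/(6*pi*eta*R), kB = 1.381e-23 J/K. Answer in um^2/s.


Radius R = 143/2 = 71.5 nm = 7.15e-08 m
D = kB*T / (6*pi*eta*R)
D = 1.381e-23 * 309 / (6 * pi * 0.00082 * 7.15e-08)
D = 3.86128e-12 m^2/s = 3.861 um^2/s

3.861


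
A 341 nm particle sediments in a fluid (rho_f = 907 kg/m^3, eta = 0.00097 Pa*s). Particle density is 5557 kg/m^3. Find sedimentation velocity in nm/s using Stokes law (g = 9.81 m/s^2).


Radius R = 341/2 nm = 1.705e-07 m
Density difference = 5557 - 907 = 4650 kg/m^3
v = 2 * R^2 * (rho_p - rho_f) * g / (9 * eta)
v = 2 * (1.705e-07)^2 * 4650 * 9.81 / (9 * 0.00097)
v = 3.03799e-07 m/s = 303.7991 nm/s

303.7991


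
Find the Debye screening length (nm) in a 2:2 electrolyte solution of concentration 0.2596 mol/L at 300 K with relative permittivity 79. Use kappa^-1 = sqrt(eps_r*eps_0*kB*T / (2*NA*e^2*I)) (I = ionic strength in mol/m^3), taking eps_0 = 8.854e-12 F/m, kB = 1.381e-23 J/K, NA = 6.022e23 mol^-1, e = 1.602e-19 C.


Ionic strength I = 0.2596 * 2^2 * 1000 = 1038.4 mol/m^3
kappa^-1 = sqrt(79 * 8.854e-12 * 1.381e-23 * 300 / (2 * 6.022e23 * (1.602e-19)^2 * 1038.4))
kappa^-1 = 0.3 nm

0.3


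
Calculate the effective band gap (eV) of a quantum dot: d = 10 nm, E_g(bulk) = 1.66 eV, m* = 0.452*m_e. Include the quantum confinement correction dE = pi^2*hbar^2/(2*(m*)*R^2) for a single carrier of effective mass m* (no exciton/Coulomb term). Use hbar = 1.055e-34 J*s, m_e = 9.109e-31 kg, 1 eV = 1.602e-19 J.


Radius R = 10/2 nm = 5e-09 m
Confinement energy dE = pi^2 * hbar^2 / (2 * m_eff * m_e * R^2)
dE = pi^2 * (1.055e-34)^2 / (2 * 0.452 * 9.109e-31 * (5e-09)^2) J, divided by 1.602e-19 J/eV
dE = 0.0333 eV
Total band gap = E_g(bulk) + dE = 1.66 + 0.0333 = 1.6933 eV

1.6933


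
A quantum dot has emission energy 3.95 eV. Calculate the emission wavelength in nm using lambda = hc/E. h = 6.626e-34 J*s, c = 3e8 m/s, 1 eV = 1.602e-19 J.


Convert energy: E = 3.95 eV = 3.95 * 1.602e-19 = 6.3279e-19 J
lambda = h*c / E = 6.626e-34 * 3e8 / 6.3279e-19
lambda = 3.14133e-07 m = 314.1 nm

314.1


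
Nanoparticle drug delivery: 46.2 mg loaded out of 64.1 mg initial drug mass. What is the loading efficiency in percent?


Drug loading efficiency = (drug loaded / drug initial) * 100
DLE = 46.2 / 64.1 * 100
DLE = 0.7207 * 100
DLE = 72.07%

72.07


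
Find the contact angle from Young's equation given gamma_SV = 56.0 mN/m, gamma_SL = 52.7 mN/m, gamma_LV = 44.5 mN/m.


cos(theta) = (gamma_SV - gamma_SL) / gamma_LV
cos(theta) = (56.0 - 52.7) / 44.5
cos(theta) = 0.074157
theta = arccos(0.074157) = 85.75 degrees

85.75


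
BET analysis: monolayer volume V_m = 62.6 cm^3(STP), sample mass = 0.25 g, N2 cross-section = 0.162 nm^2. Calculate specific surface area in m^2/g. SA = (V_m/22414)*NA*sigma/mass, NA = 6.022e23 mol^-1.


Number of moles in monolayer = V_m / 22414 = 62.6 / 22414 = 0.0027929
Number of molecules = moles * NA = 0.0027929 * 6.022e23
SA = molecules * sigma / mass
SA = (62.6 / 22414) * 6.022e23 * 0.162e-18 / 0.25
SA = 1089.9 m^2/g

1089.9


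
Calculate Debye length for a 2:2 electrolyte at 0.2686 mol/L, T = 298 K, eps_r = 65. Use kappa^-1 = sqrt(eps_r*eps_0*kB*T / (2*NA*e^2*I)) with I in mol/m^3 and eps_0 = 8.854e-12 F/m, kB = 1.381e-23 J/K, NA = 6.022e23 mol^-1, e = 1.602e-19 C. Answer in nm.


Ionic strength I = 0.2686 * 2^2 * 1000 = 1074.4 mol/m^3
kappa^-1 = sqrt(65 * 8.854e-12 * 1.381e-23 * 298 / (2 * 6.022e23 * (1.602e-19)^2 * 1074.4))
kappa^-1 = 0.267 nm

0.267


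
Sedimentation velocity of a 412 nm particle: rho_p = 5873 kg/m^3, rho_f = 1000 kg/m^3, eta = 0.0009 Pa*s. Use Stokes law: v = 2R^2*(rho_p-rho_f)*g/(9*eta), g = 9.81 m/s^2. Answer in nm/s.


Radius R = 412/2 nm = 2.06e-07 m
Density difference = 5873 - 1000 = 4873 kg/m^3
v = 2 * R^2 * (rho_p - rho_f) * g / (9 * eta)
v = 2 * (2.06e-07)^2 * 4873 * 9.81 / (9 * 0.0009)
v = 5.00893e-07 m/s = 500.8929 nm/s

500.8929


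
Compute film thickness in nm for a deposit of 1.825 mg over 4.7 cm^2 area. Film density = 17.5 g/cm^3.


Convert: m = 1.825 mg = 1.8250e-06 kg, A = 4.7 cm^2 = 4.7000e-04 m^2, rho = 17.5 g/cm^3 = 17500 kg/m^3
t = m / (A * rho)
t = 1.8250e-06 / (4.7000e-04 * 17500)
t = 2.2188e-07 m = 221.9 nm

221.9


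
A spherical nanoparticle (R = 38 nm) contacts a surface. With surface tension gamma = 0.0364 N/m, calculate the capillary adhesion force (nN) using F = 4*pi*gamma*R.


Convert radius: R = 38 nm = 3.8e-08 m
F = 4 * pi * gamma * R
F = 4 * pi * 0.0364 * 3.8e-08
F = 1.73818e-08 N = 17.3818 nN

17.3818


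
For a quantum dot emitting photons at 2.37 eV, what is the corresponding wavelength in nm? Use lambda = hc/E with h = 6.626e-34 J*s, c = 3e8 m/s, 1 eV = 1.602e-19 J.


Convert energy: E = 2.37 eV = 2.37 * 1.602e-19 = 3.79674e-19 J
lambda = h*c / E = 6.626e-34 * 3e8 / 3.79674e-19
lambda = 5.23554e-07 m = 523.6 nm

523.6


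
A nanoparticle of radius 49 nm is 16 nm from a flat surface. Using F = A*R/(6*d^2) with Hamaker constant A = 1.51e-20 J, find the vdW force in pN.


Convert to SI: R = 49 nm = 4.9e-08 m, d = 16 nm = 1.6e-08 m
F = A * R / (6 * d^2)
F = 1.51e-20 * 4.9e-08 / (6 * (1.6e-08)^2)
F = 4.81706e-13 N = 0.482 pN

0.482


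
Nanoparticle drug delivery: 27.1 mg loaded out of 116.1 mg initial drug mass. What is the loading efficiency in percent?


Drug loading efficiency = (drug loaded / drug initial) * 100
DLE = 27.1 / 116.1 * 100
DLE = 0.2334 * 100
DLE = 23.34%

23.34


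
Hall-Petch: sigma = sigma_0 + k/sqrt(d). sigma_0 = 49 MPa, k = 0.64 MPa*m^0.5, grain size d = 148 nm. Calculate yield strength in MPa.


d = 148 nm = 1.48e-07 m
sqrt(d) = 0.0003847077
Hall-Petch contribution = k / sqrt(d) = 0.64 / 0.0003847077 = 1663.6 MPa
sigma = sigma_0 + k/sqrt(d) = 49 + 1663.6 = 1712.6 MPa

1712.6


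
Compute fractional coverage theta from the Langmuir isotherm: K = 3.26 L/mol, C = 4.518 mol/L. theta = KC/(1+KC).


Langmuir isotherm: theta = K*C / (1 + K*C)
K*C = 3.26 * 4.518 = 14.72868
theta = 14.72868 / (1 + 14.72868) = 14.72868 / 15.72868
theta = 0.9364

0.9364


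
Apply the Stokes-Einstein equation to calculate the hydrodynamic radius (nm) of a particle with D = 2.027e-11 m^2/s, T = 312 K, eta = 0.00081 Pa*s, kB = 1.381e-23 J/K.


Stokes-Einstein: R = kB*T / (6*pi*eta*D)
R = 1.381e-23 * 312 / (6 * pi * 0.00081 * 2.027e-11)
R = 1.39222e-08 m = 13.92 nm

13.92


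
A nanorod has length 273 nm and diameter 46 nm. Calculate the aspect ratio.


Aspect ratio AR = length / diameter
AR = 273 / 46
AR = 5.93

5.93


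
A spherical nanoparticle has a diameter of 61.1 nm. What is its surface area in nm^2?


Radius r = 61.1/2 = 30.55 nm
Surface area SA = 4 * pi * r^2
SA = 4 * pi * (30.55)^2
SA = 11728.23 nm^2

11728.23


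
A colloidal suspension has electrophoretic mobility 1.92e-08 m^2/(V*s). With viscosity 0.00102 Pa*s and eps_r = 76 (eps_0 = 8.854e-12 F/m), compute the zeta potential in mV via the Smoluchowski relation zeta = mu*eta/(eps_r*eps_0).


Smoluchowski equation: zeta = mu * eta / (eps_r * eps_0)
zeta = 1.92e-08 * 0.00102 / (76 * 8.854e-12)
zeta = 0.029104 V = 29.1 mV

29.1


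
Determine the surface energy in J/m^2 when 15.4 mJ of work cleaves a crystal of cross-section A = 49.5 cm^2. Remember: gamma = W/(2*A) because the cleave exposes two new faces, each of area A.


Convert: A = 49.5 cm^2 = 0.00495 m^2, W = 15.4 mJ = 0.0154 J
Cleaving exposes two faces of area A, so total new surface = 2*A and gamma = W / (2*A)
gamma = 0.0154 / (2 * 0.00495)
gamma = 1.556 J/m^2

1.556


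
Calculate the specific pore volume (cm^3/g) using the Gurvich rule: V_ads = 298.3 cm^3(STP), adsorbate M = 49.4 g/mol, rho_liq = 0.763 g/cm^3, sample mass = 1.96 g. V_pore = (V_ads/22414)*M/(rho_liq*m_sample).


Moles adsorbed n = V_ads / 22414 = 298.3 / 22414 = 1.330865e-02 mol
Liquid volume V_liq = n * M / rho_liq = 1.330865e-02 * 49.4 / 0.763 = 0.86166 cm^3
Specific pore volume V_pore = V_liq / m_sample = 0.86166 / 1.96
V_pore = 0.4396 cm^3/g

0.4396


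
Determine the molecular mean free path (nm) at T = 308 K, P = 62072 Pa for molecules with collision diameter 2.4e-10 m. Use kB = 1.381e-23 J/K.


Mean free path: lambda = kB*T / (sqrt(2) * pi * d^2 * P)
lambda = 1.381e-23 * 308 / (sqrt(2) * pi * (2.4e-10)^2 * 62072)
lambda = 2.6777e-07 m
lambda = 267.77 nm

267.77


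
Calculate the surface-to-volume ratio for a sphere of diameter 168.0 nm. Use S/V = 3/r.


Radius r = 168.0/2 = 84 nm
S/V = 3 / r = 3 / 84
S/V = 0.0357 nm^-1

0.0357


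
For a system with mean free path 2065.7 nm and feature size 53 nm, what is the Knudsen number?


Knudsen number Kn = lambda / L
Kn = 2065.7 / 53
Kn = 38.9755

38.9755


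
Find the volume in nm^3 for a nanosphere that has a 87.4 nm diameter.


Radius r = 87.4/2 = 43.7 nm
Volume V = (4/3) * pi * r^3
V = (4/3) * pi * (43.7)^3
V = 349569.01 nm^3

349569.01


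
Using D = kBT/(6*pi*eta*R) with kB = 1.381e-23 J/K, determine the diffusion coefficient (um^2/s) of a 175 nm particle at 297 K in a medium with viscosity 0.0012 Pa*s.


Radius R = 175/2 = 87.5 nm = 8.75e-08 m
D = kB*T / (6*pi*eta*R)
D = 1.381e-23 * 297 / (6 * pi * 0.0012 * 8.75e-08)
D = 2.07233e-12 m^2/s = 2.072 um^2/s

2.072


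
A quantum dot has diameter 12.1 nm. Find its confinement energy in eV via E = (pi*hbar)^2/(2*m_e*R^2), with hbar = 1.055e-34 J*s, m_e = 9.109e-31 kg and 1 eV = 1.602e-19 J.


Radius R = 12.1/2 = 6.05 nm = 6.05e-09 m
E = (pi * 1.055e-34)^2 / (2 * 9.109e-31 * (6.05e-09)^2)
E(J) = 1.64738e-21
E = E(J) / 1.602e-19 = 0.0103 eV

0.0103


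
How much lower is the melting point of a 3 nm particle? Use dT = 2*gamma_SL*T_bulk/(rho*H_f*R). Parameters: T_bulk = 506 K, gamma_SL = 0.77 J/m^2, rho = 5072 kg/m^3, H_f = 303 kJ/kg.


Radius R = 3/2 = 1.5 nm = 1.5e-09 m
Convert H_f = 303 kJ/kg = 303000 J/kg
dT = 2 * gamma_SL * T_bulk / (rho * H_f * R)
dT = 2 * 0.77 * 506 / (5072 * 303000 * 1.5e-09)
dT = 338.0 K

338.0


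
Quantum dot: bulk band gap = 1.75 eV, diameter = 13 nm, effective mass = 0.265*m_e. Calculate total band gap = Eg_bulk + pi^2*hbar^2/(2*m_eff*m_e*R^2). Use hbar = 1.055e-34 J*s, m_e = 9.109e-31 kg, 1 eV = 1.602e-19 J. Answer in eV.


Radius R = 13/2 nm = 6.5e-09 m
Confinement energy dE = pi^2 * hbar^2 / (2 * m_eff * m_e * R^2)
dE = pi^2 * (1.055e-34)^2 / (2 * 0.265 * 9.109e-31 * (6.5e-09)^2) J, divided by 1.602e-19 J/eV
dE = 0.0336 eV
Total band gap = E_g(bulk) + dE = 1.75 + 0.0336 = 1.7836 eV

1.7836


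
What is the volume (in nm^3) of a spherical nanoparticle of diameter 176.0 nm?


Radius r = 176.0/2 = 88 nm
Volume V = (4/3) * pi * r^3
V = (4/3) * pi * (88)^3
V = 2854543.24 nm^3

2854543.24


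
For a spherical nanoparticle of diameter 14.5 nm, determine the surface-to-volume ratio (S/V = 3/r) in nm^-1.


Radius r = 14.5/2 = 7.25 nm
S/V = 3 / r = 3 / 7.25
S/V = 0.4138 nm^-1

0.4138


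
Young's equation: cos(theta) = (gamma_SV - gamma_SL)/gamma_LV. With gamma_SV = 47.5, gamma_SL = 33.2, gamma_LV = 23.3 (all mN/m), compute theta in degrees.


cos(theta) = (gamma_SV - gamma_SL) / gamma_LV
cos(theta) = (47.5 - 33.2) / 23.3
cos(theta) = 0.613734
theta = arccos(0.613734) = 52.14 degrees

52.14


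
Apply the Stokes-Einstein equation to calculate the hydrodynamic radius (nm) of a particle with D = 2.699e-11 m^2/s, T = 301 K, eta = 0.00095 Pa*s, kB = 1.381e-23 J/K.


Stokes-Einstein: R = kB*T / (6*pi*eta*D)
R = 1.381e-23 * 301 / (6 * pi * 0.00095 * 2.699e-11)
R = 8.60068e-09 m = 8.6 nm

8.6


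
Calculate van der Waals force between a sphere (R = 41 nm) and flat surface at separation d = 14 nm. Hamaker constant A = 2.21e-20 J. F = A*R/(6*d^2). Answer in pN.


Convert to SI: R = 41 nm = 4.1e-08 m, d = 14 nm = 1.4e-08 m
F = A * R / (6 * d^2)
F = 2.21e-20 * 4.1e-08 / (6 * (1.4e-08)^2)
F = 7.70493e-13 N = 0.77 pN

0.77


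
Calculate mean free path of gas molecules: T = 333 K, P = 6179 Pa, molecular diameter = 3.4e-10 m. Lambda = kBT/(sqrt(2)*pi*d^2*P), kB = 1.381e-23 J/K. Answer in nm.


Mean free path: lambda = kB*T / (sqrt(2) * pi * d^2 * P)
lambda = 1.381e-23 * 333 / (sqrt(2) * pi * (3.4e-10)^2 * 6179)
lambda = 1.4491e-06 m
lambda = 1449.1 nm

1449.1


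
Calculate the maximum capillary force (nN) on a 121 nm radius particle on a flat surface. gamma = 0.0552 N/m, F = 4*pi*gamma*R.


Convert radius: R = 121 nm = 1.21e-07 m
F = 4 * pi * gamma * R
F = 4 * pi * 0.0552 * 1.21e-07
F = 8.39333e-08 N = 83.9333 nN

83.9333


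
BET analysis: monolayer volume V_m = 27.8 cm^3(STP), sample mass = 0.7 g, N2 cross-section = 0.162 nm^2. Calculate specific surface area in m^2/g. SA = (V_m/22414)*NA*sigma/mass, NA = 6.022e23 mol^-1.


Number of moles in monolayer = V_m / 22414 = 27.8 / 22414 = 0.0012403
Number of molecules = moles * NA = 0.0012403 * 6.022e23
SA = molecules * sigma / mass
SA = (27.8 / 22414) * 6.022e23 * 0.162e-18 / 0.7
SA = 172.9 m^2/g

172.9


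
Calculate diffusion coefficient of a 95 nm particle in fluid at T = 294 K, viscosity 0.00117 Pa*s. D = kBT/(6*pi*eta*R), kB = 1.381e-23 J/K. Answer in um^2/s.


Radius R = 95/2 = 47.5 nm = 4.75e-08 m
D = kB*T / (6*pi*eta*R)
D = 1.381e-23 * 294 / (6 * pi * 0.00117 * 4.75e-08)
D = 3.87579e-12 m^2/s = 3.876 um^2/s

3.876


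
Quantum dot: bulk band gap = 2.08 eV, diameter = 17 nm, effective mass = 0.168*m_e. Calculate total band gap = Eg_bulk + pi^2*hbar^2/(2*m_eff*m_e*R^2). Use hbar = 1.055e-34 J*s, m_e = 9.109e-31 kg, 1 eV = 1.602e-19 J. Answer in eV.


Radius R = 17/2 nm = 8.5e-09 m
Confinement energy dE = pi^2 * hbar^2 / (2 * m_eff * m_e * R^2)
dE = pi^2 * (1.055e-34)^2 / (2 * 0.168 * 9.109e-31 * (8.5e-09)^2) J, divided by 1.602e-19 J/eV
dE = 0.031 eV
Total band gap = E_g(bulk) + dE = 2.08 + 0.031 = 2.111 eV

2.111


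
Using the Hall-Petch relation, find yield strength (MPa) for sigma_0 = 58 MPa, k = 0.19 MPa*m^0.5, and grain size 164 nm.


d = 164 nm = 1.64e-07 m
sqrt(d) = 0.0004049691
Hall-Petch contribution = k / sqrt(d) = 0.19 / 0.0004049691 = 469.2 MPa
sigma = sigma_0 + k/sqrt(d) = 58 + 469.2 = 527.2 MPa

527.2


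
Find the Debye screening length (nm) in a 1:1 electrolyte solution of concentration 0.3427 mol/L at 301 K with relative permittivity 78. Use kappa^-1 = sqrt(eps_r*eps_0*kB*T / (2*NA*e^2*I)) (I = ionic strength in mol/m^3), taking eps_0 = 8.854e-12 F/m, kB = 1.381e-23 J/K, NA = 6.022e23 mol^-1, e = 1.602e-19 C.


Ionic strength I = 0.3427 * 1^2 * 1000 = 342.7 mol/m^3
kappa^-1 = sqrt(78 * 8.854e-12 * 1.381e-23 * 301 / (2 * 6.022e23 * (1.602e-19)^2 * 342.7))
kappa^-1 = 0.521 nm

0.521


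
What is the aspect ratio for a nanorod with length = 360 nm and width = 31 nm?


Aspect ratio AR = length / diameter
AR = 360 / 31
AR = 11.61

11.61


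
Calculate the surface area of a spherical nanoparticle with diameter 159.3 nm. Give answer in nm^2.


Radius r = 159.3/2 = 79.65 nm
Surface area SA = 4 * pi * r^2
SA = 4 * pi * (79.65)^2
SA = 79722.59 nm^2

79722.59


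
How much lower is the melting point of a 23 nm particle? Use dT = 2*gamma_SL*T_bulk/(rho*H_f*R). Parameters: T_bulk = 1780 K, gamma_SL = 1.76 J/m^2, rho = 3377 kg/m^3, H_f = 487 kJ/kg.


Radius R = 23/2 = 11.5 nm = 1.15e-08 m
Convert H_f = 487 kJ/kg = 487000 J/kg
dT = 2 * gamma_SL * T_bulk / (rho * H_f * R)
dT = 2 * 1.76 * 1780 / (3377 * 487000 * 1.15e-08)
dT = 331.3 K

331.3


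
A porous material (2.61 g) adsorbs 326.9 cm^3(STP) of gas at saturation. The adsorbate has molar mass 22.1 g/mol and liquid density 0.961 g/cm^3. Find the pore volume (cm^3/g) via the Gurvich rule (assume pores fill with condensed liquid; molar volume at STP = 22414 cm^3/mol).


Moles adsorbed n = V_ads / 22414 = 326.9 / 22414 = 1.458463e-02 mol
Liquid volume V_liq = n * M / rho_liq = 1.458463e-02 * 22.1 / 0.961 = 0.33540 cm^3
Specific pore volume V_pore = V_liq / m_sample = 0.33540 / 2.61
V_pore = 0.1285 cm^3/g

0.1285


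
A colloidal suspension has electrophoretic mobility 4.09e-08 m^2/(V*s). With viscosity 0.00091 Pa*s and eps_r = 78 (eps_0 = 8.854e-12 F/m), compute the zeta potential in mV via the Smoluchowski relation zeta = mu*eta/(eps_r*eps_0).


Smoluchowski equation: zeta = mu * eta / (eps_r * eps_0)
zeta = 4.09e-08 * 0.00091 / (78 * 8.854e-12)
zeta = 0.053893 V = 53.89 mV

53.89


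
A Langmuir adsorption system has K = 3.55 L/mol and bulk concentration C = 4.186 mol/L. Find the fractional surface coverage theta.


Langmuir isotherm: theta = K*C / (1 + K*C)
K*C = 3.55 * 4.186 = 14.8603
theta = 14.8603 / (1 + 14.8603) = 14.8603 / 15.8603
theta = 0.9369

0.9369
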